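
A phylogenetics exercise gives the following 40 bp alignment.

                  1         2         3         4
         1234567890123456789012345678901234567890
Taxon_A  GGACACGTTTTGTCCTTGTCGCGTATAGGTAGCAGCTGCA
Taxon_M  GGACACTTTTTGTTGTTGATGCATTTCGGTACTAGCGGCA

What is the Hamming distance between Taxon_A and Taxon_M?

11

Differing sites — 7:G/T; 14:C/T; 15:C/G; 19:T/A; 20:C/T; 23:G/A; 25:A/T; 27:A/C; 32:G/C; 33:C/T; 37:T/G.
That gives 11 mismatches out of 40 aligned sites, so the Hamming distance is 11.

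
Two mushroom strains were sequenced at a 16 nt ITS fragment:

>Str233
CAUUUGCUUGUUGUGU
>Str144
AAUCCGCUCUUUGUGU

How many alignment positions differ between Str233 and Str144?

Differing sites — 1:C/A; 4:U/C; 5:U/C; 9:U/C; 10:G/U.
That gives 5 mismatches out of 16 aligned sites, so the Hamming distance is 5.

5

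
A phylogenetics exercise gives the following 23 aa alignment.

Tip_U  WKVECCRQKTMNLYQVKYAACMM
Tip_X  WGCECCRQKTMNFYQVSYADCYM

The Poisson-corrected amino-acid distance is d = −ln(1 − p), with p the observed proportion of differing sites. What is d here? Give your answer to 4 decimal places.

The sequences differ at positions 2 (K/G), 3 (V/C), 13 (L/F), 17 (K/S), 20 (A/D), 22 (M/Y).
p = 6/23 = 0.260870.
d = −ln(1 − 0.260870) = −ln(0.739130) = 0.3023.

0.3023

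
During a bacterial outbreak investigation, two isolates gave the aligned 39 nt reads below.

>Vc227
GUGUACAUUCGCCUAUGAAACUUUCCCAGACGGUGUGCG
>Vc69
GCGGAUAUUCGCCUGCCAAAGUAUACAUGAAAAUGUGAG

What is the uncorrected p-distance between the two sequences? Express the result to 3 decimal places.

Mismatches occur at site 2 (U→C), site 4 (U→G), site 6 (C→U), site 15 (A→G), site 16 (U→C), site 17 (G→C), site 21 (C→G), site 23 (U→A), site 25 (C→A), site 27 (C→A), site 28 (A→U), site 31 (C→A), site 32 (G→A), site 33 (G→A), site 38 (C→A).
There are 15 differences over 39 sites, so p = 15/39 = 0.385.

0.385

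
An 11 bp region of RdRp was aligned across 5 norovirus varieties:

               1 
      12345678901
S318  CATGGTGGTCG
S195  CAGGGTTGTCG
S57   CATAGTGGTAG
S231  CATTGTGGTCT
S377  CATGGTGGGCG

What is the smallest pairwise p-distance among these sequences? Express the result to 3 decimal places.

0.091

Pairwise Hamming distances:
  S318 vs S195: 2
  S318 vs S57: 2
  S318 vs S231: 2
  S318 vs S377: 1
  S195 vs S57: 4
  S195 vs S231: 4
  S195 vs S377: 3
  S57 vs S231: 3
  S57 vs S377: 3
  S231 vs S377: 3
The smallest is 1 mismatch, between S318 and S377; p = 1/11 = 0.091.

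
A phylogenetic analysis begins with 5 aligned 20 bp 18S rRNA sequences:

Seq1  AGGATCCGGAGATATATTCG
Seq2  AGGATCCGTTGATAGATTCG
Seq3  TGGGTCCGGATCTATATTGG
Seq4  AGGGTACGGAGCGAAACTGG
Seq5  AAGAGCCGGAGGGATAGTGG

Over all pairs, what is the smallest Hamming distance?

3

Pairwise Hamming distances:
  Seq1 vs Seq2: 3
  Seq1 vs Seq3: 5
  Seq1 vs Seq4: 7
  Seq1 vs Seq5: 6
  Seq2 vs Seq3: 8
  Seq2 vs Seq4: 9
  Seq2 vs Seq5: 9
  Seq3 vs Seq4: 6
  Seq3 vs Seq5: 8
  Seq4 vs Seq5: 7
The smallest is 3, between Seq1 and Seq2.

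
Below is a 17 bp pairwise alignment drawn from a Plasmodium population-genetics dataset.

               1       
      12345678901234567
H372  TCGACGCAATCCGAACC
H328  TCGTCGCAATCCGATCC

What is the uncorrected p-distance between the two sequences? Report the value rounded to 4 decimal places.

Mismatches occur at site 4 (A/T), site 15 (A/T).
There are 2 differences over 17 sites, so p = 2/17 = 0.1176.

0.1176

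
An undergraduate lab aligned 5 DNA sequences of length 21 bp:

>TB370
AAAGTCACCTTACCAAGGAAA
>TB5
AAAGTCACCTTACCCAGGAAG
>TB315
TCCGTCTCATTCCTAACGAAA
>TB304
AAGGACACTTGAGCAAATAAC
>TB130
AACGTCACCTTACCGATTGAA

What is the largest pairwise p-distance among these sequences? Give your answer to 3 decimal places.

0.619

Pairwise Hamming distances:
  TB370 vs TB5: 2
  TB370 vs TB315: 8
  TB370 vs TB304: 8
  TB370 vs TB130: 5
  TB5 vs TB315: 10
  TB5 vs TB304: 9
  TB5 vs TB130: 6
  TB315 vs TB304: 13
  TB315 vs TB130: 10
  TB304 vs TB130: 9
The largest is 13 mismatches, between TB315 and TB304; p = 13/21 = 0.619.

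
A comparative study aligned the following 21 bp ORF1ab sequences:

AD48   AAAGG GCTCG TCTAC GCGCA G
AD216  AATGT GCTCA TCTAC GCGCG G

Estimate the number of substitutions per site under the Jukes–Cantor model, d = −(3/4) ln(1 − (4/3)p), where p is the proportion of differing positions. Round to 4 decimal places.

Differing sites — 3:A/T; 5:G/T; 10:G/A; 20:A/G.
p = 4/21 = 0.190476.
d = −0.75 · ln(1 − (4/3)·0.190476) = −0.75 · ln(0.746032) = −0.75 · (-0.292987) = 0.2197.

0.2197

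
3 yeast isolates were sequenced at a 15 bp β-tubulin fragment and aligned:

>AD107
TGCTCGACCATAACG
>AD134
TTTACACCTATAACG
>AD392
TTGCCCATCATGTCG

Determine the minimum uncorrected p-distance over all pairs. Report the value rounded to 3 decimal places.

Pairwise Hamming distances:
  AD107 vs AD134: 6
  AD107 vs AD392: 7
  AD134 vs AD392: 8
The smallest is 6 mismatches, between AD107 and AD134; p = 6/15 = 0.400.

0.400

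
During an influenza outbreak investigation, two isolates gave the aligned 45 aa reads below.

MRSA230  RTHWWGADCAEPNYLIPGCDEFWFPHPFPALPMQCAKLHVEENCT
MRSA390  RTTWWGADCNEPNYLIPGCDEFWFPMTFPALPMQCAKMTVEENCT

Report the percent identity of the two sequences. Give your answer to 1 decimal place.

The sequences differ at positions 3 (H/T), 10 (A/N), 26 (H/M), 27 (P/T), 38 (L/M), 39 (H/T).
39 of the 45 sites match, so the percent identity is 39/45 × 100 = 86.7%.

86.7%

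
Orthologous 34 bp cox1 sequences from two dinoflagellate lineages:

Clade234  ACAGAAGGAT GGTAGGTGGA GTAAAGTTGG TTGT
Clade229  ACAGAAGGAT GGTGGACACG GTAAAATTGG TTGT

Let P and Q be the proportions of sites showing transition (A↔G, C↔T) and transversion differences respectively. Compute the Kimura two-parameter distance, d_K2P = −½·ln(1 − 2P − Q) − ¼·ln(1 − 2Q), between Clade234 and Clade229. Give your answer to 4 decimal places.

0.2561

Mismatches occur at site 14 (A/G, transition), site 16 (G/A, transition), site 17 (T/C, transition), site 18 (G/A, transition), site 19 (G/C, transversion), site 20 (A/G, transition), site 26 (G/A, transition).
Of the 7 differences, 6 transitions and 1 transversion over 34 sites: P = 6/34 = 0.176471, Q = 1/34 = 0.029412.
d = −0.5·ln(0.617646) − 0.25·ln(0.941176) = −0.5·(-0.481840) − 0.25·(-0.060625) = 0.2561.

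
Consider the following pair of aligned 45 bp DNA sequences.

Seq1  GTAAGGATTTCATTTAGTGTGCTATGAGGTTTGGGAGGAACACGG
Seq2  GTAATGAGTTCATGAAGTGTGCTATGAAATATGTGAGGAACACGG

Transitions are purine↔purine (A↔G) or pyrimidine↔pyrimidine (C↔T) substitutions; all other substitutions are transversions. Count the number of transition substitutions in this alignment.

Differing sites — 5:G/T (Tv); 8:T/G (Tv); 14:T/G (Tv); 15:T/A (Tv); 28:G/A (Ti); 29:G/A (Ti); 31:T/A (Tv); 34:G/T (Tv).
Of the 8 differences, 2 transitions and 6 transversions, so the answer is 2.

2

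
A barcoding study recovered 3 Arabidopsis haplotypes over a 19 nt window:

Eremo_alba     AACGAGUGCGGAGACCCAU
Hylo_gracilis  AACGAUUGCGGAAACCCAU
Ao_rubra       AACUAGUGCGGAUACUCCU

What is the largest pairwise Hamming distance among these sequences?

Pairwise Hamming distances:
  Eremo_alba vs Hylo_gracilis: 2
  Eremo_alba vs Ao_rubra: 4
  Hylo_gracilis vs Ao_rubra: 5
The largest is 5, between Hylo_gracilis and Ao_rubra.

5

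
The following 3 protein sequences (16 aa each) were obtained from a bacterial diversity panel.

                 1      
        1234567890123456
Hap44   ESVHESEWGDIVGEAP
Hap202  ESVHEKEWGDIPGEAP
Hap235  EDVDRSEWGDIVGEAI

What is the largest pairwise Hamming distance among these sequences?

6

Pairwise Hamming distances:
  Hap44 vs Hap202: 2
  Hap44 vs Hap235: 4
  Hap202 vs Hap235: 6
The largest is 6, between Hap202 and Hap235.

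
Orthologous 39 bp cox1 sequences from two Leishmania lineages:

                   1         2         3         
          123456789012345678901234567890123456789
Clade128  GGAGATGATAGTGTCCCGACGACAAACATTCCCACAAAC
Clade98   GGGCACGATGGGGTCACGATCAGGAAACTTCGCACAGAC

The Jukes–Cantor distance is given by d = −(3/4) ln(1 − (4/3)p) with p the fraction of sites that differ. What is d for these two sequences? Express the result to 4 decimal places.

0.4885

Differing sites — 3:A/G; 4:G/C; 6:T/C; 10:A/G; 12:T/G; 16:C/A; 20:C/T; 21:G/C; 23:C/G; 24:A/G; 27:C/A; 28:A/C; 32:C/G; 37:A/G.
p = 14/39 = 0.358974.
d = −0.75 · ln(1 − (4/3)·0.358974) = −0.75 · ln(0.521368) = −0.75 · (-0.651299) = 0.4885.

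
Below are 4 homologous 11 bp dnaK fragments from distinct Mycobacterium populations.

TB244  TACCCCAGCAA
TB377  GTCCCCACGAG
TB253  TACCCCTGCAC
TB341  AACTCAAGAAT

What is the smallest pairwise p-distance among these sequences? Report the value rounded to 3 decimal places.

0.182

Pairwise Hamming distances:
  TB244 vs TB377: 5
  TB244 vs TB253: 2
  TB244 vs TB341: 5
  TB377 vs TB253: 6
  TB377 vs TB341: 7
  TB253 vs TB341: 6
The smallest is 2 mismatches, between TB244 and TB253; p = 2/11 = 0.182.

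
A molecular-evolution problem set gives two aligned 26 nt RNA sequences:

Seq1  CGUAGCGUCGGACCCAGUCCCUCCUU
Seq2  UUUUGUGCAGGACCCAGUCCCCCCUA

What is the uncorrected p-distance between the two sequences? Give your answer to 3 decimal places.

The sequences differ at positions 1 (C/U), 2 (G/U), 4 (A/U), 6 (C/U), 8 (U/C), 9 (C/A), 22 (U/C), 26 (U/A).
There are 8 differences over 26 sites, so p = 8/26 = 0.308.

0.308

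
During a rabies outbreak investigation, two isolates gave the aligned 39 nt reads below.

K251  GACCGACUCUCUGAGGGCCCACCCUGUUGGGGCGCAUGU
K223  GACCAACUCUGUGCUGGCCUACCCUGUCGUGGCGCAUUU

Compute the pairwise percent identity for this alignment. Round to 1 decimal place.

The sequences differ at positions 5 (G/A), 11 (C/G), 14 (A/C), 15 (G/U), 20 (C/U), 28 (U/C), 30 (G/U), 38 (G/U).
31 of the 39 sites match, so the percent identity is 31/39 × 100 = 79.5%.

79.5%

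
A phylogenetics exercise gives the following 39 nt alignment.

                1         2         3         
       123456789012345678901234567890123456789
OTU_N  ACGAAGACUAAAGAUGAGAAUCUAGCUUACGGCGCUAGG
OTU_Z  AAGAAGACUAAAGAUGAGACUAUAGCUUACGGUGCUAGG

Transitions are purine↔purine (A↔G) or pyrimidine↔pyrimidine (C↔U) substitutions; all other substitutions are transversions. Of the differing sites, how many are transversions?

Differing sites — 2:C/A (Tv); 20:A/C (Tv); 22:C/A (Tv); 33:C/U (Ti).
Of the 4 differences, 1 transition and 3 transversions, so the answer is 3.

3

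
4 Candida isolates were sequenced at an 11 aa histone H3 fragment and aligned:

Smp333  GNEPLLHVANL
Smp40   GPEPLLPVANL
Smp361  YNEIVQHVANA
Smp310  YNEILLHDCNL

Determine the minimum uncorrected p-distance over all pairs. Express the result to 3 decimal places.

Pairwise Hamming distances:
  Smp333 vs Smp40: 2
  Smp333 vs Smp361: 5
  Smp333 vs Smp310: 4
  Smp40 vs Smp361: 7
  Smp40 vs Smp310: 6
  Smp361 vs Smp310: 5
The smallest is 2 mismatches, between Smp333 and Smp40; p = 2/11 = 0.182.

0.182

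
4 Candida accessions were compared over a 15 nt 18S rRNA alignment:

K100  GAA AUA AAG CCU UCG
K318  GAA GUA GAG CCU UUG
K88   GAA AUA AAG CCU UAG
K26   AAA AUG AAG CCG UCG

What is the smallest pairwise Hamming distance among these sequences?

1

Pairwise Hamming distances:
  K100 vs K318: 3
  K100 vs K88: 1
  K100 vs K26: 3
  K318 vs K88: 3
  K318 vs K26: 6
  K88 vs K26: 4
The smallest is 1, between K100 and K88.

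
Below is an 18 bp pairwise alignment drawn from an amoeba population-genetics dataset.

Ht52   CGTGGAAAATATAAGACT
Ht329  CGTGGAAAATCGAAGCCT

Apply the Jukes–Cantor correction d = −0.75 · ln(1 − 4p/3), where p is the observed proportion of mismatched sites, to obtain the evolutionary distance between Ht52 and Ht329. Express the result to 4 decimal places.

0.1885

Mismatches occur at site 11 (A→C), site 12 (T→G), site 16 (A→C).
p = 3/18 = 0.166667.
d = −0.75 · ln(1 − (4/3)·0.166667) = −0.75 · ln(0.777777) = −0.75 · (-0.251315) = 0.1885.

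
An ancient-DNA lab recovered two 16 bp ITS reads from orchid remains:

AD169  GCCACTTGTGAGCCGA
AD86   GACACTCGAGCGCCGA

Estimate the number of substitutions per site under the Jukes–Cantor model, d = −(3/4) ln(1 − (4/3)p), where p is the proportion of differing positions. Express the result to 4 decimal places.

Mismatches occur at site 2 (C/A), site 7 (T/C), site 9 (T/A), site 11 (A/C).
p = 4/16 = 0.250000.
d = −0.75 · ln(1 − (4/3)·0.250000) = −0.75 · ln(0.666667) = −0.75 · (-0.405465) = 0.3041.

0.3041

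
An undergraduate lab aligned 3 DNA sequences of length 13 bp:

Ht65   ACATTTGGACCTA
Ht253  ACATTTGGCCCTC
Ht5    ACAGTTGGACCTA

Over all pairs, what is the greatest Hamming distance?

3

Pairwise Hamming distances:
  Ht65 vs Ht253: 2
  Ht65 vs Ht5: 1
  Ht253 vs Ht5: 3
The largest is 3, between Ht253 and Ht5.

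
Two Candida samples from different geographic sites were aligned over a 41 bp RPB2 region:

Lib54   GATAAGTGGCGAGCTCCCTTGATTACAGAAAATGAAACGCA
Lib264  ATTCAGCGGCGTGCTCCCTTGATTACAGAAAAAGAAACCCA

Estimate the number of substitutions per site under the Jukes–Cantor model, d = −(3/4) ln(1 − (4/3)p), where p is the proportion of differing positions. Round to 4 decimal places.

Differing sites — 1:G/A; 2:A/T; 4:A/C; 7:T/C; 12:A/T; 33:T/A; 39:G/C.
p = 7/41 = 0.170732.
d = −0.75 · ln(1 − (4/3)·0.170732) = −0.75 · ln(0.772357) = −0.75 · (-0.258308) = 0.1937.

0.1937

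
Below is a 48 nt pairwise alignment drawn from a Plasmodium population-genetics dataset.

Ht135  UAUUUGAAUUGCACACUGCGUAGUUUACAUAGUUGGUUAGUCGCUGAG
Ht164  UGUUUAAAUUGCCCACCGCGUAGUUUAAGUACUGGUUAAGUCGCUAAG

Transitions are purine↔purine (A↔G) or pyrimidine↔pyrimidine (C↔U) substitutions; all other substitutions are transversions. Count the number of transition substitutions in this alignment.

5

Differing sites — 2:A/G (Ti); 6:G/A (Ti); 13:A/C (Tv); 17:U/C (Ti); 28:C/A (Tv); 29:A/G (Ti); 32:G/C (Tv); 34:U/G (Tv); 36:G/U (Tv); 38:U/A (Tv); 46:G/A (Ti).
Of the 11 differences, 5 transitions and 6 transversions, so the answer is 5.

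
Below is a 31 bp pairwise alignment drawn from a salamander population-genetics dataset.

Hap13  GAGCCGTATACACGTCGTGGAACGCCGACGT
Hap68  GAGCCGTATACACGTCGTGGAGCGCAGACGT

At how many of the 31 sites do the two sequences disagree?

Mismatches occur at site 22 (A→G), site 26 (C→A).
That gives 2 mismatches out of 31 aligned sites, so the Hamming distance is 2.

2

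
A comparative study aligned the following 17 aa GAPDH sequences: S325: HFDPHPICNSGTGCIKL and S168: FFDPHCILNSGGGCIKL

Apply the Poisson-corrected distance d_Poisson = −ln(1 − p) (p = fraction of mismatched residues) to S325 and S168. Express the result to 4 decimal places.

0.2683

Mismatches occur at site 1 (H→F), site 6 (P→C), site 8 (C→L), site 12 (T→G).
p = 4/17 = 0.235294.
d = −ln(1 − 0.235294) = −ln(0.764706) = 0.2683.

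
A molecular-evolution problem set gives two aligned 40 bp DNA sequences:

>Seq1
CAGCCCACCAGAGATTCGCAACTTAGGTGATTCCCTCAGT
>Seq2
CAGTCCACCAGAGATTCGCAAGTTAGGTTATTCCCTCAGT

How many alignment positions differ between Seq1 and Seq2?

Differing sites — 4:C/T; 22:C/G; 29:G/T.
That gives 3 mismatches out of 40 aligned sites, so the Hamming distance is 3.

3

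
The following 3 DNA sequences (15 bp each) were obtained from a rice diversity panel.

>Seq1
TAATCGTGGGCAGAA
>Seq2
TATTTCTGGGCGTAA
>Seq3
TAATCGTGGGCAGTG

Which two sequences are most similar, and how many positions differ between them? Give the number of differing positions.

2

Pairwise Hamming distances:
  Seq1 vs Seq2: 5
  Seq1 vs Seq3: 2
  Seq2 vs Seq3: 7
The smallest is 2, between Seq1 and Seq3.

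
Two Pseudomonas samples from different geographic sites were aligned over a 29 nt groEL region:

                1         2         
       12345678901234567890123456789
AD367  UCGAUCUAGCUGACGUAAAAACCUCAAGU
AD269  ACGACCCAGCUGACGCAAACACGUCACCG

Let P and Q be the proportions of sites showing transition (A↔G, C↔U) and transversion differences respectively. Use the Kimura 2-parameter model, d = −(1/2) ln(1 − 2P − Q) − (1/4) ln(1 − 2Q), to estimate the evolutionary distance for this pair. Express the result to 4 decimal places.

Differing sites — 1:U/A (Tv); 5:U/C (Ti); 7:U/C (Ti); 16:U/C (Ti); 20:A/C (Tv); 23:C/G (Tv); 27:A/C (Tv); 28:G/C (Tv); 29:U/G (Tv).
Of the 9 differences, 3 transitions and 6 transversions over 29 sites: P = 3/29 = 0.103448, Q = 6/29 = 0.206897.
d = −0.5·ln(0.586207) − 0.25·ln(0.586206) = −0.5·(-0.534082) − 0.25·(-0.534084) = 0.4006.

0.4006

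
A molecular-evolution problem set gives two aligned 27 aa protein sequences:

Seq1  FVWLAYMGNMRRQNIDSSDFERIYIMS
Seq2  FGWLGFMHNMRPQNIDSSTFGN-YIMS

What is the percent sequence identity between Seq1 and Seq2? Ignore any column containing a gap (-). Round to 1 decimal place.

Excluding the 1 gap column leaves 26 comparable sites.
Differing sites — 2:V/G; 5:A/G; 6:Y/F; 8:G/H; 12:R/P; 19:D/T; 21:E/G; 22:R/N.
18 of the 26 comparable sites match, so the percent identity is 18/26 × 100 = 69.2%.

69.2%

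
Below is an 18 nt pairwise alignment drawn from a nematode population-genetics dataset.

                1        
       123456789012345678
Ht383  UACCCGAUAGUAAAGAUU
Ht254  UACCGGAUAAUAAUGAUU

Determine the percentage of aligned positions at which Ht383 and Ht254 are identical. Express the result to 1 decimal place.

Mismatches occur at site 5 (C↔G), site 10 (G↔A), site 14 (A↔U).
15 of the 18 sites match, so the percent identity is 15/18 × 100 = 83.3%.

83.3%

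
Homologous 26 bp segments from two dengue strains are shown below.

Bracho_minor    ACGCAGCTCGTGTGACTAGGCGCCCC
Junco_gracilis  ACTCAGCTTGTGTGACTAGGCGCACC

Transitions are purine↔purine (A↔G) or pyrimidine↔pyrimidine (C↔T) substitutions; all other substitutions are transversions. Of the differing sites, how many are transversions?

2

The sequences differ at positions 3 (G/T, transversion), 9 (C/T, transition), 24 (C/A, transversion).
Of the 3 differences, 1 transition and 2 transversions, so the answer is 2.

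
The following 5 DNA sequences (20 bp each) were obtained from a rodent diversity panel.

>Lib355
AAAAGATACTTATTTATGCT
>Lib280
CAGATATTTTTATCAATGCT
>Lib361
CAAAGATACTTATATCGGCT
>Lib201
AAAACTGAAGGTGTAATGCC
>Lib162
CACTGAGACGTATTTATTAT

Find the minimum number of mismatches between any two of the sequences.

Pairwise Hamming distances:
  Lib355 vs Lib280: 7
  Lib355 vs Lib361: 4
  Lib355 vs Lib201: 10
  Lib355 vs Lib162: 7
  Lib280 vs Lib361: 8
  Lib280 vs Lib201: 13
  Lib280 vs Lib162: 11
  Lib361 vs Lib201: 14
  Lib361 vs Lib162: 9
  Lib201 vs Lib162: 13
The smallest is 4, between Lib355 and Lib361.

4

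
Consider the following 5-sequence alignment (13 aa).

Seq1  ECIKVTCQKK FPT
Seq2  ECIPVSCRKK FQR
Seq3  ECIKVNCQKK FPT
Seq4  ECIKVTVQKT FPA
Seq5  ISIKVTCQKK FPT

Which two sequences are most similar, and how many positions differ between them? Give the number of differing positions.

1

Pairwise Hamming distances:
  Seq1 vs Seq2: 5
  Seq1 vs Seq3: 1
  Seq1 vs Seq4: 3
  Seq1 vs Seq5: 2
  Seq2 vs Seq3: 5
  Seq2 vs Seq4: 7
  Seq2 vs Seq5: 7
  Seq3 vs Seq4: 4
  Seq3 vs Seq5: 3
  Seq4 vs Seq5: 5
The smallest is 1, between Seq1 and Seq3.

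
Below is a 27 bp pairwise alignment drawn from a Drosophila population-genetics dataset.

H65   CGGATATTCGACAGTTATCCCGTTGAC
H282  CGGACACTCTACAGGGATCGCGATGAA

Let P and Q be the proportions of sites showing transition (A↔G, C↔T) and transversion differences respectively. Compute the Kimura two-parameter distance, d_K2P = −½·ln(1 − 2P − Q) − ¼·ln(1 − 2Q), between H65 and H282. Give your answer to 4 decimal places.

0.3783

The sequences differ at positions 5 (T/C, transition), 7 (T/C, transition), 10 (G/T, transversion), 15 (T/G, transversion), 16 (T/G, transversion), 20 (C/G, transversion), 23 (T/A, transversion), 27 (C/A, transversion).
Of the 8 differences, 2 transitions and 6 transversions over 27 sites: P = 2/27 = 0.074074, Q = 6/27 = 0.222222.
d = −0.5·ln(0.629630) − 0.25·ln(0.555556) = −0.5·(-0.462623) − 0.25·(-0.587786) = 0.3783.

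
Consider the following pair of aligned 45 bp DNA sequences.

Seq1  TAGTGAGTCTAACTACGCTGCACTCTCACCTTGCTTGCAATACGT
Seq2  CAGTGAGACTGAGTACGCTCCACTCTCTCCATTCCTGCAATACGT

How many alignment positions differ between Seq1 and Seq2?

Differing sites — 1:T/C; 8:T/A; 11:A/G; 13:C/G; 20:G/C; 28:A/T; 31:T/A; 33:G/T; 35:T/C.
That gives 9 mismatches out of 45 aligned sites, so the Hamming distance is 9.

9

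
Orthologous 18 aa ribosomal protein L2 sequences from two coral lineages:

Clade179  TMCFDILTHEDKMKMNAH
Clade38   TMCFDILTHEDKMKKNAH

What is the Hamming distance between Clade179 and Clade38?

The sequences differ at position 15 (M/K).
That gives 1 mismatch out of 18 aligned sites, so the Hamming distance is 1.

1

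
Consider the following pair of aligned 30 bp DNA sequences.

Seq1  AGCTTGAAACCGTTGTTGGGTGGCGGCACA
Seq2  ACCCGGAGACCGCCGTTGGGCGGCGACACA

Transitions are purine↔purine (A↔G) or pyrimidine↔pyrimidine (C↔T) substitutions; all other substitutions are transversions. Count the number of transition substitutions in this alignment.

6

Mismatches occur at site 2 (G/C, transversion), site 4 (T/C, transition), site 5 (T/G, transversion), site 8 (A/G, transition), site 13 (T/C, transition), site 14 (T/C, transition), site 21 (T/C, transition), site 26 (G/A, transition).
Of the 8 differences, 6 transitions and 2 transversions, so the answer is 6.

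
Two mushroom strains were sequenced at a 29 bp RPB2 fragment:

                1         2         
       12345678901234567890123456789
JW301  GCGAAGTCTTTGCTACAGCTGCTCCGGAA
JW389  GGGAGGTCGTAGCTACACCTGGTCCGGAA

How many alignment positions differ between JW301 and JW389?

6

Mismatches occur at site 2 (C↔G), site 5 (A↔G), site 9 (T↔G), site 11 (T↔A), site 18 (G↔C), site 22 (C↔G).
That gives 6 mismatches out of 29 aligned sites, so the Hamming distance is 6.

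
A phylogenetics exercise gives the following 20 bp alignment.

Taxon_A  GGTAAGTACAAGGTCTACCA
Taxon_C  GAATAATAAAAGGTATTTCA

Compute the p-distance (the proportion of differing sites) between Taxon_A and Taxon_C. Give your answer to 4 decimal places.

Mismatches occur at site 2 (G/A), site 3 (T/A), site 4 (A/T), site 6 (G/A), site 9 (C/A), site 15 (C/A), site 17 (A/T), site 18 (C/T).
There are 8 differences over 20 sites, so p = 8/20 = 0.4000.

0.4000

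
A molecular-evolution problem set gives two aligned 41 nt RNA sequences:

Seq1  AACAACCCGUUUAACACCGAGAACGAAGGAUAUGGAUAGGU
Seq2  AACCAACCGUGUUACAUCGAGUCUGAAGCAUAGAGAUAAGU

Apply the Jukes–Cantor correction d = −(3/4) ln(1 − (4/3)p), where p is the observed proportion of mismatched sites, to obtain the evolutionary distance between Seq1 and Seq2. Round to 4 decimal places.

0.3710

Mismatches occur at site 4 (A↔C), site 6 (C↔A), site 11 (U↔G), site 13 (A↔U), site 17 (C↔U), site 22 (A↔U), site 23 (A↔C), site 24 (C↔U), site 29 (G↔C), site 33 (U↔G), site 34 (G↔A), site 39 (G↔A).
p = 12/41 = 0.292683.
d = −0.75 · ln(1 − (4/3)·0.292683) = −0.75 · ln(0.609756) = −0.75 · (-0.494696) = 0.3710.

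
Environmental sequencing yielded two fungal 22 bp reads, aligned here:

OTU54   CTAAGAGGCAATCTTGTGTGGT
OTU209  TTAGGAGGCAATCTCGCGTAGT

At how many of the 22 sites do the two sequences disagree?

5

The sequences differ at positions 1 (C/T), 4 (A/G), 15 (T/C), 17 (T/C), 20 (G/A).
That gives 5 mismatches out of 22 aligned sites, so the Hamming distance is 5.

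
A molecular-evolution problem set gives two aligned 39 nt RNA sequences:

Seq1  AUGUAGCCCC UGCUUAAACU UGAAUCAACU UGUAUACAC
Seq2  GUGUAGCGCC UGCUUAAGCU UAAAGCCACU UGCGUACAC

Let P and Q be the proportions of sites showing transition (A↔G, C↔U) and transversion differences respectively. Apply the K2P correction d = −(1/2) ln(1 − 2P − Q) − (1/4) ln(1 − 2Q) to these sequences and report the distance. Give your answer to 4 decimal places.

0.2445

Mismatches occur at site 1 (A↔G, transition), site 8 (C↔G, transversion), site 18 (A↔G, transition), site 22 (G↔A, transition), site 25 (U↔G, transversion), site 27 (A↔C, transversion), site 33 (U↔C, transition), site 34 (A↔G, transition).
Of the 8 differences, 5 transitions and 3 transversions over 39 sites: P = 5/39 = 0.128205, Q = 3/39 = 0.076923.
d = −0.5·ln(0.666667) − 0.25·ln(0.846154) = −0.5·(-0.405465) − 0.25·(-0.167054) = 0.2445.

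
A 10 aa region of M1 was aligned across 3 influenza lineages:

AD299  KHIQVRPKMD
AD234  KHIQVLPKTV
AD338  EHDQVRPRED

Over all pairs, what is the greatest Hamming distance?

6

Pairwise Hamming distances:
  AD299 vs AD234: 3
  AD299 vs AD338: 4
  AD234 vs AD338: 6
The largest is 6, between AD234 and AD338.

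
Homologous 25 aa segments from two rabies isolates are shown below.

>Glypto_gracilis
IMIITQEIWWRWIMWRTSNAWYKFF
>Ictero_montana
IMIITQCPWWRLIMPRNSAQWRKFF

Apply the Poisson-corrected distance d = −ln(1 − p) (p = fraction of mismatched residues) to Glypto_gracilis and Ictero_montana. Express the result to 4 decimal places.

0.3857

Differing sites — 7:E/C; 8:I/P; 12:W/L; 15:W/P; 17:T/N; 19:N/A; 20:A/Q; 22:Y/R.
p = 8/25 = 0.320000.
d = −ln(1 − 0.320000) = −ln(0.680000) = 0.3857.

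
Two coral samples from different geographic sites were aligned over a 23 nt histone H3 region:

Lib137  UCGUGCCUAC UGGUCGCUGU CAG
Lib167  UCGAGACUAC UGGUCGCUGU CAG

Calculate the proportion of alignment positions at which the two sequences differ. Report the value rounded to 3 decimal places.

0.087

Differing sites — 4:U/A; 6:C/A.
There are 2 differences over 23 sites, so p = 2/23 = 0.087.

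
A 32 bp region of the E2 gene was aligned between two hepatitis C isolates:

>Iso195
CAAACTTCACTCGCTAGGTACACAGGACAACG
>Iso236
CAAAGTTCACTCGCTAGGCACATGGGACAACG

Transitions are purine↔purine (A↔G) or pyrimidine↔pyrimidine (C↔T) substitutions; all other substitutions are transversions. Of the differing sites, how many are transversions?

1

The sequences differ at positions 5 (C/G, transversion), 19 (T/C, transition), 23 (C/T, transition), 24 (A/G, transition).
Of the 4 differences, 3 transitions and 1 transversion, so the answer is 1.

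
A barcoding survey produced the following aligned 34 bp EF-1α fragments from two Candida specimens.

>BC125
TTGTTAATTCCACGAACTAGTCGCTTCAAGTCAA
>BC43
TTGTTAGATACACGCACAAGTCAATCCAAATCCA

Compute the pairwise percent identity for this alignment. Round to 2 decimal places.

70.59%

Mismatches occur at site 7 (A/G), site 8 (T/A), site 10 (C/A), site 15 (A/C), site 18 (T/A), site 23 (G/A), site 24 (C/A), site 26 (T/C), site 30 (G/A), site 33 (A/C).
24 of the 34 sites match, so the percent identity is 24/34 × 100 = 70.59%.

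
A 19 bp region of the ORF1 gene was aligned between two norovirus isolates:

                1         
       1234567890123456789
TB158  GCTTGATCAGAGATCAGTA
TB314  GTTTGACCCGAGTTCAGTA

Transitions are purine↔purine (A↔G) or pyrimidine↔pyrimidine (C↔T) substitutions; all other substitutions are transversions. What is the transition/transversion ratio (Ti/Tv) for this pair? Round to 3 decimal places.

1.000

Mismatches occur at site 2 (C→T, transition), site 7 (T→C, transition), site 9 (A→C, transversion), site 13 (A→T, transversion).
Of the 4 differences, 2 transitions and 2 transversions, so Ti/Tv = 2/2 = 1.000.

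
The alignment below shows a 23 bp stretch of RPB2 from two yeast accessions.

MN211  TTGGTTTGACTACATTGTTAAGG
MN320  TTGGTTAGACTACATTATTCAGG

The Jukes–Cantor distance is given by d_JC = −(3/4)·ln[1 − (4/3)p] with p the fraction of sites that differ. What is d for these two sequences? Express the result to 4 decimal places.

0.1433

Mismatches occur at site 7 (T↔A), site 17 (G↔A), site 20 (A↔C).
p = 3/23 = 0.130435.
d = −0.75 · ln(1 − (4/3)·0.130435) = −0.75 · ln(0.826087) = −0.75 · (-0.191055) = 0.1433.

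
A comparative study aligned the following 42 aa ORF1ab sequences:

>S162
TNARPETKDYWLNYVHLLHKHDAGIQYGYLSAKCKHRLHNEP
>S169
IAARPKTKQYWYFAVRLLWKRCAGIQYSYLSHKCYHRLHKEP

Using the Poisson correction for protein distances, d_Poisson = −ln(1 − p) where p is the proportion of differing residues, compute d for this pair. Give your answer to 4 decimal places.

The sequences differ at positions 1 (T/I), 2 (N/A), 6 (E/K), 9 (D/Q), 12 (L/Y), 13 (N/F), 14 (Y/A), 16 (H/R), 19 (H/W), 21 (H/R), 22 (D/C), 28 (G/S), 32 (A/H), 35 (K/Y), 40 (N/K).
p = 15/42 = 0.357143.
d = −ln(1 − 0.357143) = −ln(0.642857) = 0.4418.

0.4418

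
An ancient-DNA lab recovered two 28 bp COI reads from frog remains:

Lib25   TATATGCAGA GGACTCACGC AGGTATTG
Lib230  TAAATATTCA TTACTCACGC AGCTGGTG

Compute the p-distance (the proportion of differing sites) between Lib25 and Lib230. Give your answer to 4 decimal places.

Differing sites — 3:T/A; 6:G/A; 7:C/T; 8:A/T; 9:G/C; 11:G/T; 12:G/T; 23:G/C; 25:A/G; 26:T/G.
There are 10 differences over 28 sites, so p = 10/28 = 0.3571.

0.3571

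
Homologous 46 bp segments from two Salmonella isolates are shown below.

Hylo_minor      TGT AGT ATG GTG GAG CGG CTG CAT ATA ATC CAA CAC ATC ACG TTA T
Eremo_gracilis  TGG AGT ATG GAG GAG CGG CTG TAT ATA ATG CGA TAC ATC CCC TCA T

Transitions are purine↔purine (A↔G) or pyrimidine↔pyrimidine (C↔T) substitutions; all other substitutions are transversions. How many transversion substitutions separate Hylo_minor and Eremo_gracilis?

Mismatches occur at site 3 (T↔G, transversion), site 11 (T↔A, transversion), site 22 (C↔T, transition), site 30 (C↔G, transversion), site 32 (A↔G, transition), site 34 (C↔T, transition), site 40 (A↔C, transversion), site 42 (G↔C, transversion), site 44 (T↔C, transition).
Of the 9 differences, 4 transitions and 5 transversions, so the answer is 5.

5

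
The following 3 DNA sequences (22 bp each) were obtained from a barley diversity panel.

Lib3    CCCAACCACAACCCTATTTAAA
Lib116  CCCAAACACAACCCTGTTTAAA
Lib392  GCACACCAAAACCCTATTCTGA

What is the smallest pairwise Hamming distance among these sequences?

2

Pairwise Hamming distances:
  Lib3 vs Lib116: 2
  Lib3 vs Lib392: 7
  Lib116 vs Lib392: 9
The smallest is 2, between Lib3 and Lib116.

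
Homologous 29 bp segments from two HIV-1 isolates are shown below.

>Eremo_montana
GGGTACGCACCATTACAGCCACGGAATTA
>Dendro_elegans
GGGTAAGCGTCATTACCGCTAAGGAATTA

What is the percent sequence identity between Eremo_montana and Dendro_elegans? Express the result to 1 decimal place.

Differing sites — 6:C/A; 9:A/G; 10:C/T; 17:A/C; 20:C/T; 22:C/A.
23 of the 29 sites match, so the percent identity is 23/29 × 100 = 79.3%.

79.3%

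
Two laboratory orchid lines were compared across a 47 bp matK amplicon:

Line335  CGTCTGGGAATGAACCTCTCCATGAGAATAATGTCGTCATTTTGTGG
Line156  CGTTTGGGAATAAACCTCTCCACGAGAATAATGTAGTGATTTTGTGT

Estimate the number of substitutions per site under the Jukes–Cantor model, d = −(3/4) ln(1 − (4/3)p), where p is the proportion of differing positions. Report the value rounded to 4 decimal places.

0.1399

The sequences differ at positions 4 (C/T), 12 (G/A), 23 (T/C), 35 (C/A), 38 (C/G), 47 (G/T).
p = 6/47 = 0.127660.
d = −0.75 · ln(1 − (4/3)·0.127660) = −0.75 · ln(0.829787) = −0.75 · (-0.186586) = 0.1399.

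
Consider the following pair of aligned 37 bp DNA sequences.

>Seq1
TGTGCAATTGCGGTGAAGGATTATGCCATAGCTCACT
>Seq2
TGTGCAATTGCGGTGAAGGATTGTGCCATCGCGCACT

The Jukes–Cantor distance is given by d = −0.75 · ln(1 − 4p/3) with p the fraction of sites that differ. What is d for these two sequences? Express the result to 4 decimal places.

Mismatches occur at site 23 (A↔G), site 30 (A↔C), site 33 (T↔G).
p = 3/37 = 0.081081.
d = −0.75 · ln(1 − (4/3)·0.081081) = −0.75 · ln(0.891892) = −0.75 · (-0.114410) = 0.0858.

0.0858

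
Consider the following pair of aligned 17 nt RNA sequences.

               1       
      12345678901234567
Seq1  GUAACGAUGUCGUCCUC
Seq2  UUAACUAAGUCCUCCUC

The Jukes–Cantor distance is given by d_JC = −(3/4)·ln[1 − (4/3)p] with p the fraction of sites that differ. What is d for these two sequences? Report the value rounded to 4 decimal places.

0.2824

The sequences differ at positions 1 (G/U), 6 (G/U), 8 (U/A), 12 (G/C).
p = 4/17 = 0.235294.
d = −0.75 · ln(1 − (4/3)·0.235294) = −0.75 · ln(0.686275) = −0.75 · (-0.376477) = 0.2824.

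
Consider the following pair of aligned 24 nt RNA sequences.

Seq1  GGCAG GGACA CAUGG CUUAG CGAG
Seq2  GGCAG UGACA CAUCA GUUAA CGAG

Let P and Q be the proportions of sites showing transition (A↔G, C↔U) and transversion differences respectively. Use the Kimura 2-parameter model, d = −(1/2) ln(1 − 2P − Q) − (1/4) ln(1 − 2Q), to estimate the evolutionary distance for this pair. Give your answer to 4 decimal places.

Mismatches occur at site 6 (G→U, transversion), site 14 (G→C, transversion), site 15 (G→A, transition), site 16 (C→G, transversion), site 20 (G→A, transition).
Of the 5 differences, 2 transitions and 3 transversions over 24 sites: P = 2/24 = 0.083333, Q = 3/24 = 0.125000.
d = −0.5·ln(0.708334) − 0.25·ln(0.750000) = −0.5·(-0.344840) − 0.25·(-0.287682) = 0.2443.

0.2443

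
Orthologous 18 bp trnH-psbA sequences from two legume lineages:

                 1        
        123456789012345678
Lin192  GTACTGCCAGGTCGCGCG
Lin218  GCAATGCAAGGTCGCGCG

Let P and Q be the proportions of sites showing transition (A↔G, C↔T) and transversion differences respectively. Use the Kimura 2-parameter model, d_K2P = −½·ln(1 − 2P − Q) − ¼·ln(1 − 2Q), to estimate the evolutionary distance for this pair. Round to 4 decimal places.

0.1885

Differing sites — 2:T/C (Ti); 4:C/A (Tv); 8:C/A (Tv).
Of the 3 differences, 1 transition and 2 transversions over 18 sites: P = 1/18 = 0.055556, Q = 2/18 = 0.111111.
d = −0.5·ln(0.777777) − 0.25·ln(0.777778) = −0.5·(-0.251315) − 0.25·(-0.251314) = 0.1885.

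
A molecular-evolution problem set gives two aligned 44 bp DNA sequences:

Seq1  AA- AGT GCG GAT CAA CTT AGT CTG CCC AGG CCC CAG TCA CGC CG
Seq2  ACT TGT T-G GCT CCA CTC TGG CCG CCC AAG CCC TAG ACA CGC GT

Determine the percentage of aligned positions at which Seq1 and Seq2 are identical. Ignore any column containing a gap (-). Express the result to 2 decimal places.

66.67%

Excluding the 2 gap columns leaves 42 comparable sites.
The sequences differ at positions 2 (A/C), 4 (A/T), 7 (G/T), 11 (A/C), 14 (A/C), 18 (T/C), 19 (A/T), 21 (T/G), 23 (T/C), 29 (G/A), 34 (C/T), 37 (T/A), 43 (C/G), 44 (G/T).
28 of the 42 comparable sites match, so the percent identity is 28/42 × 100 = 66.67%.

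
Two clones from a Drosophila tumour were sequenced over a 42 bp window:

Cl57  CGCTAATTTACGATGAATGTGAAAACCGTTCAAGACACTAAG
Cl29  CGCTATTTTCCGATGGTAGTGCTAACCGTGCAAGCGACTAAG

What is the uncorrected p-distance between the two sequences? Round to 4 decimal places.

The sequences differ at positions 6 (A/T), 10 (A/C), 16 (A/G), 17 (A/T), 18 (T/A), 22 (A/C), 23 (A/T), 30 (T/G), 35 (A/C), 36 (C/G).
There are 10 differences over 42 sites, so p = 10/42 = 0.2381.

0.2381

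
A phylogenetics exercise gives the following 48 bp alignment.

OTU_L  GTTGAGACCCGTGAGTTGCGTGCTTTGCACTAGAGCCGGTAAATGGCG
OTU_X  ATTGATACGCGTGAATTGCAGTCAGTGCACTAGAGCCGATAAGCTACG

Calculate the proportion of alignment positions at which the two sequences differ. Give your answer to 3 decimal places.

Mismatches occur at site 1 (G/A), site 6 (G/T), site 9 (C/G), site 15 (G/A), site 20 (G/A), site 21 (T/G), site 22 (G/T), site 24 (T/A), site 25 (T/G), site 39 (G/A), site 43 (A/G), site 44 (T/C), site 45 (G/T), site 46 (G/A).
There are 14 differences over 48 sites, so p = 14/48 = 0.292.

0.292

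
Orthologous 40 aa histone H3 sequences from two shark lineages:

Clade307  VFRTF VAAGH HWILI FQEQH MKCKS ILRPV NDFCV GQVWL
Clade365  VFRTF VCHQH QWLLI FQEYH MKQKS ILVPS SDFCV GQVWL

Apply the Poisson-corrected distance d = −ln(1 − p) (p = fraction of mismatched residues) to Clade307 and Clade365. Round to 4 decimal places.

Mismatches occur at site 7 (A↔C), site 8 (A↔H), site 9 (G↔Q), site 11 (H↔Q), site 13 (I↔L), site 19 (Q↔Y), site 23 (C↔Q), site 28 (R↔V), site 30 (V↔S), site 31 (N↔S).
p = 10/40 = 0.250000.
d = −ln(1 − 0.250000) = −ln(0.750000) = 0.2877.

0.2877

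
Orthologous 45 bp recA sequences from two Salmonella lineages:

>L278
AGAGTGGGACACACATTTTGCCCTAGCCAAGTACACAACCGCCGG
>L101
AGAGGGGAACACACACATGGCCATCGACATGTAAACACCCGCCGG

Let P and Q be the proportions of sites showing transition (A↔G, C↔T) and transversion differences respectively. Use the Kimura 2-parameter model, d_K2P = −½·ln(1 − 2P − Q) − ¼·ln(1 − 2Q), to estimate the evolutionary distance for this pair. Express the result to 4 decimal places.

0.2982

Differing sites — 5:T/G (Tv); 8:G/A (Ti); 16:T/C (Ti); 17:T/A (Tv); 19:T/G (Tv); 23:C/A (Tv); 25:A/C (Tv); 27:C/A (Tv); 30:A/T (Tv); 34:C/A (Tv); 38:A/C (Tv).
Of the 11 differences, 2 transitions and 9 transversions over 45 sites: P = 2/45 = 0.044444, Q = 9/45 = 0.200000.
d = −0.5·ln(0.711112) − 0.25·ln(0.600000) = −0.5·(-0.340925) − 0.25·(-0.510826) = 0.2982.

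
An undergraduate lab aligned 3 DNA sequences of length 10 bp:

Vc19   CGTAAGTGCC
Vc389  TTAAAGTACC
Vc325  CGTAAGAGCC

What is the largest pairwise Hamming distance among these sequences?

5

Pairwise Hamming distances:
  Vc19 vs Vc389: 4
  Vc19 vs Vc325: 1
  Vc389 vs Vc325: 5
The largest is 5, between Vc389 and Vc325.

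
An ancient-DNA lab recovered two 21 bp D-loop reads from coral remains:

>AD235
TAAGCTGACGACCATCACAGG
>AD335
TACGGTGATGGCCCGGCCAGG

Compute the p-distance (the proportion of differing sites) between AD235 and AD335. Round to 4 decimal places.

0.3810

The sequences differ at positions 3 (A/C), 5 (C/G), 9 (C/T), 11 (A/G), 14 (A/C), 15 (T/G), 16 (C/G), 17 (A/C).
There are 8 differences over 21 sites, so p = 8/21 = 0.3810.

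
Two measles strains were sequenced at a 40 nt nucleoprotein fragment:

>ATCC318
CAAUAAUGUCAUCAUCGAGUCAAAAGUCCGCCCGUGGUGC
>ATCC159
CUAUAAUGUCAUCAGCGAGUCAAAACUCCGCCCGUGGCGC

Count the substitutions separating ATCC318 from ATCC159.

Differing sites — 2:A/U; 15:U/G; 26:G/C; 38:U/C.
That gives 4 mismatches out of 40 aligned sites, so the Hamming distance is 4.

4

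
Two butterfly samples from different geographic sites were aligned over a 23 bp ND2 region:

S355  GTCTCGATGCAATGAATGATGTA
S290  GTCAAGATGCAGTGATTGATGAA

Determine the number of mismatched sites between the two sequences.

5

Mismatches occur at site 4 (T↔A), site 5 (C↔A), site 12 (A↔G), site 16 (A↔T), site 22 (T↔A).
That gives 5 mismatches out of 23 aligned sites, so the Hamming distance is 5.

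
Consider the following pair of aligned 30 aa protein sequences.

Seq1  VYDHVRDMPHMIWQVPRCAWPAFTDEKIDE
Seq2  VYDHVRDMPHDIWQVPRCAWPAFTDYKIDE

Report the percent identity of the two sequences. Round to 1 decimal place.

Differing sites — 11:M/D; 26:E/Y.
28 of the 30 sites match, so the percent identity is 28/30 × 100 = 93.3%.

93.3%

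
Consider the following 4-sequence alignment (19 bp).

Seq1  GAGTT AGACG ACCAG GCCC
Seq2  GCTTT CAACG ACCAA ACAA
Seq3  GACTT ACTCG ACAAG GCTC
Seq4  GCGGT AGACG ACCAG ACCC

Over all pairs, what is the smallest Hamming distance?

Pairwise Hamming distances:
  Seq1 vs Seq2: 8
  Seq1 vs Seq3: 5
  Seq1 vs Seq4: 3
  Seq2 vs Seq3: 10
  Seq2 vs Seq4: 7
  Seq3 vs Seq4: 8
The smallest is 3, between Seq1 and Seq4.

3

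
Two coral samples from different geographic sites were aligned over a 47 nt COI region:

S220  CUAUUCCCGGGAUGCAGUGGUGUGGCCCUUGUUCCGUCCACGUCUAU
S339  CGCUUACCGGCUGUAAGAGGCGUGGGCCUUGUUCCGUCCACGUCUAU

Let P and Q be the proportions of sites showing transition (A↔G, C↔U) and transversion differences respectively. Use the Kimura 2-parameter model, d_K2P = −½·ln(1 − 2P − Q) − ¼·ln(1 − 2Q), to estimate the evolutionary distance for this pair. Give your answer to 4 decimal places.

The sequences differ at positions 2 (U/G, transversion), 3 (A/C, transversion), 6 (C/A, transversion), 11 (G/C, transversion), 12 (A/U, transversion), 13 (U/G, transversion), 14 (G/U, transversion), 15 (C/A, transversion), 18 (U/A, transversion), 21 (U/C, transition), 26 (C/G, transversion).
Of the 11 differences, 1 transition and 10 transversions over 47 sites: P = 1/47 = 0.021277, Q = 10/47 = 0.212766.
d = −0.5·ln(0.744680) − 0.25·ln(0.574468) = −0.5·(-0.294801) − 0.25·(-0.554311) = 0.2860.

0.2860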